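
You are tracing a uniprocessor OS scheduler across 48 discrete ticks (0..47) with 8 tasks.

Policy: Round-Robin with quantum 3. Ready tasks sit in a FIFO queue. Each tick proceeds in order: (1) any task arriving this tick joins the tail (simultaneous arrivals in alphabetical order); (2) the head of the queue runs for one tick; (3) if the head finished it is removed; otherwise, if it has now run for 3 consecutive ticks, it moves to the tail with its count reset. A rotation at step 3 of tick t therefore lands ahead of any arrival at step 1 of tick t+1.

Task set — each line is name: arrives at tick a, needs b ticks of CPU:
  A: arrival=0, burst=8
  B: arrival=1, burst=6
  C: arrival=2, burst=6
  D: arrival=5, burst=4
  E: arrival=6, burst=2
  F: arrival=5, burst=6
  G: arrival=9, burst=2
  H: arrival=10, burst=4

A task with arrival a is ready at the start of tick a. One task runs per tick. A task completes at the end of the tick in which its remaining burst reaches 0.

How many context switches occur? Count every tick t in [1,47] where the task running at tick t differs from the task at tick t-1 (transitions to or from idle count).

t=0: queue=[A] q_used=0 → run A
t=1: queue=[A,B] q_used=1 → run A
t=2: queue=[A,B,C] q_used=2 → run A
t=3: queue=[B,C,A] q_used=0 → run B
t=4: queue=[B,C,A] q_used=1 → run B
t=5: queue=[B,C,A,D,F] q_used=2 → run B
t=6: queue=[C,A,D,F,B,E] q_used=0 → run C
t=7: queue=[C,A,D,F,B,E] q_used=1 → run C
t=8: queue=[C,A,D,F,B,E] q_used=2 → run C
t=9: queue=[A,D,F,B,E,C,G] q_used=0 → run A
t=10: queue=[A,D,F,B,E,C,G,H] q_used=1 → run A
t=11: queue=[A,D,F,B,E,C,G,H] q_used=2 → run A
t=12: queue=[D,F,B,E,C,G,H,A] q_used=0 → run D
t=13: queue=[D,F,B,E,C,G,H,A] q_used=1 → run D
t=14: queue=[D,F,B,E,C,G,H,A] q_used=2 → run D
t=15: queue=[F,B,E,C,G,H,A,D] q_used=0 → run F
t=16: queue=[F,B,E,C,G,H,A,D] q_used=1 → run F
t=17: queue=[F,B,E,C,G,H,A,D] q_used=2 → run F
t=18: queue=[B,E,C,G,H,A,D,F] q_used=0 → run B
t=19: queue=[B,E,C,G,H,A,D,F] q_used=1 → run B
t=20: queue=[B,E,C,G,H,A,D,F] q_used=2 → run B
t=21: queue=[E,C,G,H,A,D,F] q_used=0 → run E
t=22: queue=[E,C,G,H,A,D,F] q_used=1 → run E
t=23: queue=[C,G,H,A,D,F] q_used=0 → run C
t=24: queue=[C,G,H,A,D,F] q_used=1 → run C
t=25: queue=[C,G,H,A,D,F] q_used=2 → run C
t=26: queue=[G,H,A,D,F] q_used=0 → run G
t=27: queue=[G,H,A,D,F] q_used=1 → run G
t=28: queue=[H,A,D,F] q_used=0 → run H
t=29: queue=[H,A,D,F] q_used=1 → run H
t=30: queue=[H,A,D,F] q_used=2 → run H
t=31: queue=[A,D,F,H] q_used=0 → run A
t=32: queue=[A,D,F,H] q_used=1 → run A
t=33: queue=[D,F,H] q_used=0 → run D
t=34: queue=[F,H] q_used=0 → run F
t=35: queue=[F,H] q_used=1 → run F
t=36: queue=[F,H] q_used=2 → run F
t=37: queue=[H] q_used=0 → run H
t=38: (idle)
t=39: (idle)
t=40: (idle)
t=41: (idle)
t=42: (idle)
t=43: (idle)
t=44: (idle)
t=45: (idle)
t=46: (idle)
t=47: (idle)

context switches = 15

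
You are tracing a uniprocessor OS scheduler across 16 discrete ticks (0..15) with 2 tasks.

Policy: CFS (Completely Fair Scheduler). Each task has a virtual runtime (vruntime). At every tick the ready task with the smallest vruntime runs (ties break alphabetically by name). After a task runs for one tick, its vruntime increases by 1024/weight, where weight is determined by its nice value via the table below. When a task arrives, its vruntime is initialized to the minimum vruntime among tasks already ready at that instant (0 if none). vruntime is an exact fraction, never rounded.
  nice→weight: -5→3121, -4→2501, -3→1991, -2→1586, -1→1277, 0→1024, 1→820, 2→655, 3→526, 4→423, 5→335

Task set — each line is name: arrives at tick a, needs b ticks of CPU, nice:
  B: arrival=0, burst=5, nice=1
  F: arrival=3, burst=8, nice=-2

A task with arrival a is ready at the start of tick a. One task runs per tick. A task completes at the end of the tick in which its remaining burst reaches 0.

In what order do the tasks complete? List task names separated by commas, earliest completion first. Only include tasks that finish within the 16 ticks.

t=0: vr[B=0] → run B
t=1: vr[B=256/205] → run B
t=2: vr[B=512/205] → run B
t=3: vr[B=768/205 F=768/205] → run B
t=4: vr[B=1024/205 F=768/205] → run F
t=5: vr[B=1024/205 F=713984/162565] → run F
t=6: vr[B=1024/205 F=818944/162565] → run B
t=7: vr[F=818944/162565] → run F
t=8: vr[F=923904/162565] → run F
t=9: vr[F=1028864/162565] → run F
t=10: vr[F=1133824/162565] → run F
t=11: vr[F=1238784/162565] → run F
t=12: vr[F=1343744/162565] → run F
t=13: (idle)
t=14: (idle)
t=15: (idle)

completion order = B, F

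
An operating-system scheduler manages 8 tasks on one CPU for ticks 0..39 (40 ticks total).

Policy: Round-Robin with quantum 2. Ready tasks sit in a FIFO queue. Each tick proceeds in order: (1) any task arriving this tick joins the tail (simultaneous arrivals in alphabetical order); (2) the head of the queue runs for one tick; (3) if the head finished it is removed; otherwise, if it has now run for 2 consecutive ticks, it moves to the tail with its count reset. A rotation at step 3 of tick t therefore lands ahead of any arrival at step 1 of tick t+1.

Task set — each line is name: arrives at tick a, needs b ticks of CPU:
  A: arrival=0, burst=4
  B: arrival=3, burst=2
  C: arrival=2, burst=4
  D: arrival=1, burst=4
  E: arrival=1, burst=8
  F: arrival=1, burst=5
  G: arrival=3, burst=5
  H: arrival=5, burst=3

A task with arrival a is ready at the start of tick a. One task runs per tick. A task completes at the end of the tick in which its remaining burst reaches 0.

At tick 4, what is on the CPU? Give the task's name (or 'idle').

t=0: queue=[A] q_used=0 → run A
t=1: queue=[A,D,E,F] q_used=1 → run A
t=2: queue=[D,E,F,A,C] q_used=0 → run D
t=3: queue=[D,E,F,A,C,B,G] q_used=1 → run D
t=4: queue=[E,F,A,C,B,G,D] q_used=0 → run E
t=5: queue=[E,F,A,C,B,G,D,H] q_used=1 → run E
t=6: queue=[F,A,C,B,G,D,H,E] q_used=0 → run F
t=7: queue=[F,A,C,B,G,D,H,E] q_used=1 → run F
t=8: queue=[A,C,B,G,D,H,E,F] q_used=0 → run A
t=9: queue=[A,C,B,G,D,H,E,F] q_used=1 → run A
t=10: queue=[C,B,G,D,H,E,F] q_used=0 → run C
t=11: queue=[C,B,G,D,H,E,F] q_used=1 → run C
t=12: queue=[B,G,D,H,E,F,C] q_used=0 → run B
t=13: queue=[B,G,D,H,E,F,C] q_used=1 → run B
t=14: queue=[G,D,H,E,F,C] q_used=0 → run G
t=15: queue=[G,D,H,E,F,C] q_used=1 → run G
t=16: queue=[D,H,E,F,C,G] q_used=0 → run D
t=17: queue=[D,H,E,F,C,G] q_used=1 → run D
t=18: queue=[H,E,F,C,G] q_used=0 → run H
t=19: queue=[H,E,F,C,G] q_used=1 → run H
t=20: queue=[E,F,C,G,H] q_used=0 → run E
t=21: queue=[E,F,C,G,H] q_used=1 → run E
t=22: queue=[F,C,G,H,E] q_used=0 → run F
t=23: queue=[F,C,G,H,E] q_used=1 → run F
t=24: queue=[C,G,H,E,F] q_used=0 → run C
t=25: queue=[C,G,H,E,F] q_used=1 → run C
t=26: queue=[G,H,E,F] q_used=0 → run G
t=27: queue=[G,H,E,F] q_used=1 → run G
t=28: queue=[H,E,F,G] q_used=0 → run H
t=29: queue=[E,F,G] q_used=0 → run E
t=30: queue=[E,F,G] q_used=1 → run E
t=31: queue=[F,G,E] q_used=0 → run F
t=32: queue=[G,E] q_used=0 → run G
t=33: queue=[E] q_used=0 → run E
t=34: queue=[E] q_used=1 → run E
t=35: (idle)
t=36: (idle)
t=37: (idle)
t=38: (idle)
t=39: (idle)

running at tick 4 = E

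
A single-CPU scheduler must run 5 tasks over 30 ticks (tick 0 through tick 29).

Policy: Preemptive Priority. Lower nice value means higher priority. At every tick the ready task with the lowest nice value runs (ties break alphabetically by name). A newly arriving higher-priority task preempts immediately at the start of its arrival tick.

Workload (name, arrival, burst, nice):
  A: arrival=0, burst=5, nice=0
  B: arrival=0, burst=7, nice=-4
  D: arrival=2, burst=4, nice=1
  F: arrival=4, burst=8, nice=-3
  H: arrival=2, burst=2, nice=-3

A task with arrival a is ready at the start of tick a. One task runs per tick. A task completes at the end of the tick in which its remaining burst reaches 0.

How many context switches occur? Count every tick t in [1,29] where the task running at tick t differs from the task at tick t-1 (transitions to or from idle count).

context switches = 5

t=0: ready={A,B} → run B
t=1: ready={A,B} → run B
t=2: ready={A,B,D,H} → run B
t=3: ready={A,B,D,H} → run B
t=4: ready={A,B,D,F,H} → run B
t=5: ready={A,B,D,F,H} → run B
t=6: ready={A,B,D,F,H} → run B
t=7: ready={A,D,F,H} → run F
t=8: ready={A,D,F,H} → run F
t=9: ready={A,D,F,H} → run F
t=10: ready={A,D,F,H} → run F
t=11: ready={A,D,F,H} → run F
t=12: ready={A,D,F,H} → run F
t=13: ready={A,D,F,H} → run F
t=14: ready={A,D,F,H} → run F
t=15: ready={A,D,H} → run H
t=16: ready={A,D,H} → run H
t=17: ready={A,D} → run A
t=18: ready={A,D} → run A
t=19: ready={A,D} → run A
t=20: ready={A,D} → run A
t=21: ready={A,D} → run A
t=22: ready={D} → run D
t=23: ready={D} → run D
t=24: ready={D} → run D
t=25: ready={D} → run D
t=26: (idle)
t=27: (idle)
t=28: (idle)
t=29: (idle)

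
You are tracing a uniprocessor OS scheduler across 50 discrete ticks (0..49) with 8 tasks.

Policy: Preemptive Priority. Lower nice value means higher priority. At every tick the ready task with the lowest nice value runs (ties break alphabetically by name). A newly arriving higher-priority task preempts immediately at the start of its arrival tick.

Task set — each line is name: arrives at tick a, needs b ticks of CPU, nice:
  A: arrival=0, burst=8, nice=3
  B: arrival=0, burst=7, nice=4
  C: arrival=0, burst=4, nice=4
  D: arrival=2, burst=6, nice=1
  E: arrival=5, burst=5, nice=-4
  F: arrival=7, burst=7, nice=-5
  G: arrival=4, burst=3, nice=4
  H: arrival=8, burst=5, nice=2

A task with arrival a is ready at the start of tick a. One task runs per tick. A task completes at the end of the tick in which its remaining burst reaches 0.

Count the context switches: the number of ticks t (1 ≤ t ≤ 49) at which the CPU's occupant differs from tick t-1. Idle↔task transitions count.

t=0: ready={A,B,C} → run A
t=1: ready={A,B,C} → run A
t=2: ready={A,B,C,D} → run D
t=3: ready={A,B,C,D} → run D
t=4: ready={A,B,C,D,G} → run D
t=5: ready={A,B,C,D,E,G} → run E
t=6: ready={A,B,C,D,E,G} → run E
t=7: ready={A,B,C,D,E,F,G} → run F
t=8: ready={A,B,C,D,E,F,G,H} → run F
t=9: ready={A,B,C,D,E,F,G,H} → run F
t=10: ready={A,B,C,D,E,F,G,H} → run F
t=11: ready={A,B,C,D,E,F,G,H} → run F
t=12: ready={A,B,C,D,E,F,G,H} → run F
t=13: ready={A,B,C,D,E,F,G,H} → run F
t=14: ready={A,B,C,D,E,G,H} → run E
t=15: ready={A,B,C,D,E,G,H} → run E
t=16: ready={A,B,C,D,E,G,H} → run E
t=17: ready={A,B,C,D,G,H} → run D
t=18: ready={A,B,C,D,G,H} → run D
t=19: ready={A,B,C,D,G,H} → run D
t=20: ready={A,B,C,G,H} → run H
t=21: ready={A,B,C,G,H} → run H
t=22: ready={A,B,C,G,H} → run H
t=23: ready={A,B,C,G,H} → run H
t=24: ready={A,B,C,G,H} → run H
t=25: ready={A,B,C,G} → run A
t=26: ready={A,B,C,G} → run A
t=27: ready={A,B,C,G} → run A
t=28: ready={A,B,C,G} → run A
t=29: ready={A,B,C,G} → run A
t=30: ready={A,B,C,G} → run A
t=31: ready={B,C,G} → run B
t=32: ready={B,C,G} → run B
t=33: ready={B,C,G} → run B
t=34: ready={B,C,G} → run B
t=35: ready={B,C,G} → run B
t=36: ready={B,C,G} → run B
t=37: ready={B,C,G} → run B
t=38: ready={C,G} → run C
t=39: ready={C,G} → run C
t=40: ready={C,G} → run C
t=41: ready={C,G} → run C
t=42: ready={G} → run G
t=43: ready={G} → run G
t=44: ready={G} → run G
t=45: (idle)
t=46: (idle)
t=47: (idle)
t=48: (idle)
t=49: (idle)

context switches = 11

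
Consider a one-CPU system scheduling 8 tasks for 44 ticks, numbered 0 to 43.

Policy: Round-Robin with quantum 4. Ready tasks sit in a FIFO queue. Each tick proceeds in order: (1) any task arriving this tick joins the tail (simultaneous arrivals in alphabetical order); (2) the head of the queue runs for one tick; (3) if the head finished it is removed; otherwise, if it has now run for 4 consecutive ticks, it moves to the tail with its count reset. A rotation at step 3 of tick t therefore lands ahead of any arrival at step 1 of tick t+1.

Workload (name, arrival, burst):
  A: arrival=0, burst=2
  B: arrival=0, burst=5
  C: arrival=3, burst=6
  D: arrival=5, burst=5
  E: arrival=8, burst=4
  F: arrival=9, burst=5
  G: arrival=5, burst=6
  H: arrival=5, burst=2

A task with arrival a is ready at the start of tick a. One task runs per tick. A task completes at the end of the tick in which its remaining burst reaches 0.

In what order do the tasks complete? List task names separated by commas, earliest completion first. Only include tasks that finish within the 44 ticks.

t=0: queue=[A,B] q_used=0 → run A
t=1: queue=[A,B] q_used=1 → run A
t=2: queue=[B] q_used=0 → run B
t=3: queue=[B,C] q_used=1 → run B
t=4: queue=[B,C] q_used=2 → run B
t=5: queue=[B,C,D,G,H] q_used=3 → run B
t=6: queue=[C,D,G,H,B] q_used=0 → run C
t=7: queue=[C,D,G,H,B] q_used=1 → run C
t=8: queue=[C,D,G,H,B,E] q_used=2 → run C
t=9: queue=[C,D,G,H,B,E,F] q_used=3 → run C
t=10: queue=[D,G,H,B,E,F,C] q_used=0 → run D
t=11: queue=[D,G,H,B,E,F,C] q_used=1 → run D
t=12: queue=[D,G,H,B,E,F,C] q_used=2 → run D
t=13: queue=[D,G,H,B,E,F,C] q_used=3 → run D
t=14: queue=[G,H,B,E,F,C,D] q_used=0 → run G
t=15: queue=[G,H,B,E,F,C,D] q_used=1 → run G
t=16: queue=[G,H,B,E,F,C,D] q_used=2 → run G
t=17: queue=[G,H,B,E,F,C,D] q_used=3 → run G
t=18: queue=[H,B,E,F,C,D,G] q_used=0 → run H
t=19: queue=[H,B,E,F,C,D,G] q_used=1 → run H
t=20: queue=[B,E,F,C,D,G] q_used=0 → run B
t=21: queue=[E,F,C,D,G] q_used=0 → run E
t=22: queue=[E,F,C,D,G] q_used=1 → run E
t=23: queue=[E,F,C,D,G] q_used=2 → run E
t=24: queue=[E,F,C,D,G] q_used=3 → run E
t=25: queue=[F,C,D,G] q_used=0 → run F
t=26: queue=[F,C,D,G] q_used=1 → run F
t=27: queue=[F,C,D,G] q_used=2 → run F
t=28: queue=[F,C,D,G] q_used=3 → run F
t=29: queue=[C,D,G,F] q_used=0 → run C
t=30: queue=[C,D,G,F] q_used=1 → run C
t=31: queue=[D,G,F] q_used=0 → run D
t=32: queue=[G,F] q_used=0 → run G
t=33: queue=[G,F] q_used=1 → run G
t=34: queue=[F] q_used=0 → run F
t=35: (idle)
t=36: (idle)
t=37: (idle)
t=38: (idle)
t=39: (idle)
t=40: (idle)
t=41: (idle)
t=42: (idle)
t=43: (idle)

completion order = A, H, B, E, C, D, G, F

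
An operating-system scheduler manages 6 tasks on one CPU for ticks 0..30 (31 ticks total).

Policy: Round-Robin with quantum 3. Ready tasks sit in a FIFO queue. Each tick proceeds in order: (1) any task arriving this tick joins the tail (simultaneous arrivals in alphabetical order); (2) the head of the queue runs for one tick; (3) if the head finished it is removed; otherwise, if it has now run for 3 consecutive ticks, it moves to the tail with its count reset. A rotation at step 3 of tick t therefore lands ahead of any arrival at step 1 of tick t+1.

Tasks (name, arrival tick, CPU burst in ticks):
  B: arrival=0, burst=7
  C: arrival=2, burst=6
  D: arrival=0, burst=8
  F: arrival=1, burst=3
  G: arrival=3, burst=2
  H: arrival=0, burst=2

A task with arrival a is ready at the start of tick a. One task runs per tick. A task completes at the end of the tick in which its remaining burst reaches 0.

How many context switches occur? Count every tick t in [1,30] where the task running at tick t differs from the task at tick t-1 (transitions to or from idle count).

t=0: queue=[B,D,H] q_used=0 → run B
t=1: queue=[B,D,H,F] q_used=1 → run B
t=2: queue=[B,D,H,F,C] q_used=2 → run B
t=3: queue=[D,H,F,C,B,G] q_used=0 → run D
t=4: queue=[D,H,F,C,B,G] q_used=1 → run D
t=5: queue=[D,H,F,C,B,G] q_used=2 → run D
t=6: queue=[H,F,C,B,G,D] q_used=0 → run H
t=7: queue=[H,F,C,B,G,D] q_used=1 → run H
t=8: queue=[F,C,B,G,D] q_used=0 → run F
t=9: queue=[F,C,B,G,D] q_used=1 → run F
t=10: queue=[F,C,B,G,D] q_used=2 → run F
t=11: queue=[C,B,G,D] q_used=0 → run C
t=12: queue=[C,B,G,D] q_used=1 → run C
t=13: queue=[C,B,G,D] q_used=2 → run C
t=14: queue=[B,G,D,C] q_used=0 → run B
t=15: queue=[B,G,D,C] q_used=1 → run B
t=16: queue=[B,G,D,C] q_used=2 → run B
t=17: queue=[G,D,C,B] q_used=0 → run G
t=18: queue=[G,D,C,B] q_used=1 → run G
t=19: queue=[D,C,B] q_used=0 → run D
t=20: queue=[D,C,B] q_used=1 → run D
t=21: queue=[D,C,B] q_used=2 → run D
t=22: queue=[C,B,D] q_used=0 → run C
t=23: queue=[C,B,D] q_used=1 → run C
t=24: queue=[C,B,D] q_used=2 → run C
t=25: queue=[B,D] q_used=0 → run B
t=26: queue=[D] q_used=0 → run D
t=27: queue=[D] q_used=1 → run D
t=28: (idle)
t=29: (idle)
t=30: (idle)

context switches = 11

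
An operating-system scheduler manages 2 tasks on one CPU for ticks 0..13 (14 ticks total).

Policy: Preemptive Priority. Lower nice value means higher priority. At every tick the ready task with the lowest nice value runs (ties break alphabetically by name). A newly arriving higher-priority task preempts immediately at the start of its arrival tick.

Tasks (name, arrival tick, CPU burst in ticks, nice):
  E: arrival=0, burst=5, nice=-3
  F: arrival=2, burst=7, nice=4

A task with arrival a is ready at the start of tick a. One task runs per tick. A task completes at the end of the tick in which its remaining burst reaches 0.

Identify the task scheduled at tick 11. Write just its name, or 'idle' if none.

t=0: ready={E} → run E
t=1: ready={E} → run E
t=2: ready={E,F} → run E
t=3: ready={E,F} → run E
t=4: ready={E,F} → run E
t=5: ready={F} → run F
t=6: ready={F} → run F
t=7: ready={F} → run F
t=8: ready={F} → run F
t=9: ready={F} → run F
t=10: ready={F} → run F
t=11: ready={F} → run F
t=12: (idle)
t=13: (idle)

running at tick 11 = F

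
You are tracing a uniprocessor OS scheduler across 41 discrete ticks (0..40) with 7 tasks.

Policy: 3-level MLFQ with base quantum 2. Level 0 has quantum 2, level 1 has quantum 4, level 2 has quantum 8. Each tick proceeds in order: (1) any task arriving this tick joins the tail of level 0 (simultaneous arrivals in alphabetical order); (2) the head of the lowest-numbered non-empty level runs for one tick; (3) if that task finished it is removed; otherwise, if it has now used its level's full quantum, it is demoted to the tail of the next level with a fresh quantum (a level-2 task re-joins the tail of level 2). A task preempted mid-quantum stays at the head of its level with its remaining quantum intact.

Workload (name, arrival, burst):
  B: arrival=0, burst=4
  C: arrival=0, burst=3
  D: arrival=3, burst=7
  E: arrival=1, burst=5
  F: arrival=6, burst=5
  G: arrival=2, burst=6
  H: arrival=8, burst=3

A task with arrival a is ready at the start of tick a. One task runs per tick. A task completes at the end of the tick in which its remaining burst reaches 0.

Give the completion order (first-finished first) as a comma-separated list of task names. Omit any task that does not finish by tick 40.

t=0: L0/L1/L2 = BC/-/- → run B
t=1: L0/L1/L2 = BCE/-/- → run B
t=2: L0/L1/L2 = CEG/B/- → run C
t=3: L0/L1/L2 = CEGD/B/- → run C
t=4: L0/L1/L2 = EGD/BC/- → run E
t=5: L0/L1/L2 = EGD/BC/- → run E
t=6: L0/L1/L2 = GDF/BCE/- → run G
t=7: L0/L1/L2 = GDF/BCE/- → run G
t=8: L0/L1/L2 = DFH/BCEG/- → run D
t=9: L0/L1/L2 = DFH/BCEG/- → run D
t=10: L0/L1/L2 = FH/BCEGD/- → run F
t=11: L0/L1/L2 = FH/BCEGD/- → run F
t=12: L0/L1/L2 = H/BCEGDF/- → run H
t=13: L0/L1/L2 = H/BCEGDF/- → run H
t=14: L0/L1/L2 = -/BCEGDFH/- → run B
t=15: L0/L1/L2 = -/BCEGDFH/- → run B
t=16: L0/L1/L2 = -/CEGDFH/- → run C
t=17: L0/L1/L2 = -/EGDFH/- → run E
t=18: L0/L1/L2 = -/EGDFH/- → run E
t=19: L0/L1/L2 = -/EGDFH/- → run E
t=20: L0/L1/L2 = -/GDFH/- → run G
t=21: L0/L1/L2 = -/GDFH/- → run G
t=22: L0/L1/L2 = -/GDFH/- → run G
t=23: L0/L1/L2 = -/GDFH/- → run G
t=24: L0/L1/L2 = -/DFH/- → run D
t=25: L0/L1/L2 = -/DFH/- → run D
t=26: L0/L1/L2 = -/DFH/- → run D
t=27: L0/L1/L2 = -/DFH/- → run D
t=28: L0/L1/L2 = -/FH/D → run F
t=29: L0/L1/L2 = -/FH/D → run F
t=30: L0/L1/L2 = -/FH/D → run F
t=31: L0/L1/L2 = -/H/D → run H
t=32: L0/L1/L2 = -/-/D → run D
t=33: (idle)
t=34: (idle)
t=35: (idle)
t=36: (idle)
t=37: (idle)
t=38: (idle)
t=39: (idle)
t=40: (idle)

completion order = B, C, E, G, F, H, D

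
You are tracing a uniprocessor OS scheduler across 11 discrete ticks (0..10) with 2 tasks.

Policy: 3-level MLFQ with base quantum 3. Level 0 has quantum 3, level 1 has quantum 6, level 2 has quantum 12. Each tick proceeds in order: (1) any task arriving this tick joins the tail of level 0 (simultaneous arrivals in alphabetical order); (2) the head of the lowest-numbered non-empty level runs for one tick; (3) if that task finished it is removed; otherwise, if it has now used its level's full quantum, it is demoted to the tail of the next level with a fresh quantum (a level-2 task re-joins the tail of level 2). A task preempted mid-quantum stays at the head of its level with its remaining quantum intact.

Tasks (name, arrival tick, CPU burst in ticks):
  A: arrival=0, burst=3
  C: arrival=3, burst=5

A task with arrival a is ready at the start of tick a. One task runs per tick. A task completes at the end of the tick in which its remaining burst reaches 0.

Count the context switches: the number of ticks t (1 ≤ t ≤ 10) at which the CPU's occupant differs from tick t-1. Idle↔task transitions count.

t=0: L0/L1/L2 = A/-/- → run A
t=1: L0/L1/L2 = A/-/- → run A
t=2: L0/L1/L2 = A/-/- → run A
t=3: L0/L1/L2 = C/-/- → run C
t=4: L0/L1/L2 = C/-/- → run C
t=5: L0/L1/L2 = C/-/- → run C
t=6: L0/L1/L2 = -/C/- → run C
t=7: L0/L1/L2 = -/C/- → run C
t=8: (idle)
t=9: (idle)
t=10: (idle)

context switches = 2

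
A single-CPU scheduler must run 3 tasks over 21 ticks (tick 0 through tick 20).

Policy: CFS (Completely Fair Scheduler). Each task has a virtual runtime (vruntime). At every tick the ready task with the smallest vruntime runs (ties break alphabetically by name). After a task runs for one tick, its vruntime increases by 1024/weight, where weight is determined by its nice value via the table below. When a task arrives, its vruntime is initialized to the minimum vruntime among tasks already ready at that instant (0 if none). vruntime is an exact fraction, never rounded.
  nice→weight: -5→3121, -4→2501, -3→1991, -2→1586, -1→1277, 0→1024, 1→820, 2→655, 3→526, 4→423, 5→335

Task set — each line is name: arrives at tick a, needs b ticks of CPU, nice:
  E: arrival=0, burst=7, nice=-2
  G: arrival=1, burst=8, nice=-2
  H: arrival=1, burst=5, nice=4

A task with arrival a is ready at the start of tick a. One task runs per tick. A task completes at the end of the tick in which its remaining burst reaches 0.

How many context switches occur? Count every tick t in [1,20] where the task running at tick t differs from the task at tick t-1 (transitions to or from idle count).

context switches = 15

t=0: vr[E=0] → run E
t=1: vr[E=512/793 G=512/793 H=512/793] → run E
t=2: vr[E=1024/793 G=512/793 H=512/793] → run G
t=3: vr[E=1024/793 G=1024/793 H=512/793] → run H
t=4: vr[E=1024/793 G=1024/793 H=1028608/335439] → run E
t=5: vr[E=1536/793 G=1024/793 H=1028608/335439] → run G
t=6: vr[E=1536/793 G=1536/793 H=1028608/335439] → run E
t=7: vr[E=2048/793 G=1536/793 H=1028608/335439] → run G
t=8: vr[E=2048/793 G=2048/793 H=1028608/335439] → run E
t=9: vr[E=2560/793 G=2048/793 H=1028608/335439] → run G
t=10: vr[E=2560/793 G=2560/793 H=1028608/335439] → run H
t=11: vr[E=2560/793 G=2560/793 H=1840640/335439] → run E
t=12: vr[E=3072/793 G=2560/793 H=1840640/335439] → run G
t=13: vr[E=3072/793 G=3072/793 H=1840640/335439] → run E
t=14: vr[G=3072/793 H=1840640/335439] → run G
t=15: vr[G=3584/793 H=1840640/335439] → run G
t=16: vr[G=4096/793 H=1840640/335439] → run G
t=17: vr[H=1840640/335439] → run H
t=18: vr[H=884224/111813] → run H
t=19: vr[H=3464704/335439] → run H
t=20: (idle)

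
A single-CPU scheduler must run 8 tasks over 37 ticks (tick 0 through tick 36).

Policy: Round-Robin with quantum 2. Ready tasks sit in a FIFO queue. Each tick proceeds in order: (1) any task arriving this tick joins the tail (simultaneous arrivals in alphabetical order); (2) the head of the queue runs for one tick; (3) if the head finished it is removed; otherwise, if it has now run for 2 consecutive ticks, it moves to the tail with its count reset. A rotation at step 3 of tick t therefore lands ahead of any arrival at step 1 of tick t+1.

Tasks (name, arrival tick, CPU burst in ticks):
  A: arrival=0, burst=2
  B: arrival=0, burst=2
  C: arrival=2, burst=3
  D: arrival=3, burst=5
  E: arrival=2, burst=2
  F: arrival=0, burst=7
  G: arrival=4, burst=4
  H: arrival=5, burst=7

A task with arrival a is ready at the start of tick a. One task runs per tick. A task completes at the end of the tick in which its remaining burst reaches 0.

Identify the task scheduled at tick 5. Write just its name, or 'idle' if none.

t=0: queue=[A,B,F] q_used=0 → run A
t=1: queue=[A,B,F] q_used=1 → run A
t=2: queue=[B,F,C,E] q_used=0 → run B
t=3: queue=[B,F,C,E,D] q_used=1 → run B
t=4: queue=[F,C,E,D,G] q_used=0 → run F
t=5: queue=[F,C,E,D,G,H] q_used=1 → run F
t=6: queue=[C,E,D,G,H,F] q_used=0 → run C
t=7: queue=[C,E,D,G,H,F] q_used=1 → run C
t=8: queue=[E,D,G,H,F,C] q_used=0 → run E
t=9: queue=[E,D,G,H,F,C] q_used=1 → run E
t=10: queue=[D,G,H,F,C] q_used=0 → run D
t=11: queue=[D,G,H,F,C] q_used=1 → run D
t=12: queue=[G,H,F,C,D] q_used=0 → run G
t=13: queue=[G,H,F,C,D] q_used=1 → run G
t=14: queue=[H,F,C,D,G] q_used=0 → run H
t=15: queue=[H,F,C,D,G] q_used=1 → run H
t=16: queue=[F,C,D,G,H] q_used=0 → run F
t=17: queue=[F,C,D,G,H] q_used=1 → run F
t=18: queue=[C,D,G,H,F] q_used=0 → run C
t=19: queue=[D,G,H,F] q_used=0 → run D
t=20: queue=[D,G,H,F] q_used=1 → run D
t=21: queue=[G,H,F,D] q_used=0 → run G
t=22: queue=[G,H,F,D] q_used=1 → run G
t=23: queue=[H,F,D] q_used=0 → run H
t=24: queue=[H,F,D] q_used=1 → run H
t=25: queue=[F,D,H] q_used=0 → run F
t=26: queue=[F,D,H] q_used=1 → run F
t=27: queue=[D,H,F] q_used=0 → run D
t=28: queue=[H,F] q_used=0 → run H
t=29: queue=[H,F] q_used=1 → run H
t=30: queue=[F,H] q_used=0 → run F
t=31: queue=[H] q_used=0 → run H
t=32: (idle)
t=33: (idle)
t=34: (idle)
t=35: (idle)
t=36: (idle)

running at tick 5 = F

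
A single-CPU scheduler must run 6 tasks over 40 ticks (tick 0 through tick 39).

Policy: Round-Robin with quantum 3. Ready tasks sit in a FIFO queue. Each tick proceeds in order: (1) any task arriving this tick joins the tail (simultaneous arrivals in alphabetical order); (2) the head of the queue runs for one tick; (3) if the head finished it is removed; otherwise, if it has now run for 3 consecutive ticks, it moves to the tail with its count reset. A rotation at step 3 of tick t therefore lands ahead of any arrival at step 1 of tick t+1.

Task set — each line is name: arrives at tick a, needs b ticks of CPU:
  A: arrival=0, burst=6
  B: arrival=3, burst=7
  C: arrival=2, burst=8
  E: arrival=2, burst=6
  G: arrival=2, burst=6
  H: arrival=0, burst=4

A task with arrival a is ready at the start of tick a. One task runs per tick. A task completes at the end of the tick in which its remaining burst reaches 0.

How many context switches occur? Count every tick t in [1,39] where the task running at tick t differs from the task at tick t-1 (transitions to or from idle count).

t=0: queue=[A,H] q_used=0 → run A
t=1: queue=[A,H] q_used=1 → run A
t=2: queue=[A,H,C,E,G] q_used=2 → run A
t=3: queue=[H,C,E,G,A,B] q_used=0 → run H
t=4: queue=[H,C,E,G,A,B] q_used=1 → run H
t=5: queue=[H,C,E,G,A,B] q_used=2 → run H
t=6: queue=[C,E,G,A,B,H] q_used=0 → run C
t=7: queue=[C,E,G,A,B,H] q_used=1 → run C
t=8: queue=[C,E,G,A,B,H] q_used=2 → run C
t=9: queue=[E,G,A,B,H,C] q_used=0 → run E
t=10: queue=[E,G,A,B,H,C] q_used=1 → run E
t=11: queue=[E,G,A,B,H,C] q_used=2 → run E
t=12: queue=[G,A,B,H,C,E] q_used=0 → run G
t=13: queue=[G,A,B,H,C,E] q_used=1 → run G
t=14: queue=[G,A,B,H,C,E] q_used=2 → run G
t=15: queue=[A,B,H,C,E,G] q_used=0 → run A
t=16: queue=[A,B,H,C,E,G] q_used=1 → run A
t=17: queue=[A,B,H,C,E,G] q_used=2 → run A
t=18: queue=[B,H,C,E,G] q_used=0 → run B
t=19: queue=[B,H,C,E,G] q_used=1 → run B
t=20: queue=[B,H,C,E,G] q_used=2 → run B
t=21: queue=[H,C,E,G,B] q_used=0 → run H
t=22: queue=[C,E,G,B] q_used=0 → run C
t=23: queue=[C,E,G,B] q_used=1 → run C
t=24: queue=[C,E,G,B] q_used=2 → run C
t=25: queue=[E,G,B,C] q_used=0 → run E
t=26: queue=[E,G,B,C] q_used=1 → run E
t=27: queue=[E,G,B,C] q_used=2 → run E
t=28: queue=[G,B,C] q_used=0 → run G
t=29: queue=[G,B,C] q_used=1 → run G
t=30: queue=[G,B,C] q_used=2 → run G
t=31: queue=[B,C] q_used=0 → run B
t=32: queue=[B,C] q_used=1 → run B
t=33: queue=[B,C] q_used=2 → run B
t=34: queue=[C,B] q_used=0 → run C
t=35: queue=[C,B] q_used=1 → run C
t=36: queue=[B] q_used=0 → run B
t=37: (idle)
t=38: (idle)
t=39: (idle)

context switches = 14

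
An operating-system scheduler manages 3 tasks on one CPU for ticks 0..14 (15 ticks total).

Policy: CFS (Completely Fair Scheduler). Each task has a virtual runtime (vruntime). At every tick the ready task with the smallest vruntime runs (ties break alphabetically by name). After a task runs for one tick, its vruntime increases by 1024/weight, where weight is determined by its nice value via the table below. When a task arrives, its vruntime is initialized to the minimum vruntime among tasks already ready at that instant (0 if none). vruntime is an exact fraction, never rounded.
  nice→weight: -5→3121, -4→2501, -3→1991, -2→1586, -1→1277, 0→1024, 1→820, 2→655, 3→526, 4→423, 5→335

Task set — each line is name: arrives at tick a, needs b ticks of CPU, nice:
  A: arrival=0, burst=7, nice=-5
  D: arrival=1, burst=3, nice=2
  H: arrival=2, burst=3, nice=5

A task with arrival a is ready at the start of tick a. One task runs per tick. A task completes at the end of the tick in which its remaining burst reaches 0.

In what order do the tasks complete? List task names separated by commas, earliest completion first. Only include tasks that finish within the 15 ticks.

t=0: vr[A=0] → run A
t=1: vr[A=1024/3121 D=1024/3121] → run A
t=2: vr[A=2048/3121 D=1024/3121 H=1024/3121] → run D
t=3: vr[A=2048/3121 D=3866624/2044255 H=1024/3121] → run H
t=4: vr[A=2048/3121 D=3866624/2044255 H=3538944/1045535] → run A
t=5: vr[A=3072/3121 D=3866624/2044255 H=3538944/1045535] → run A
t=6: vr[A=4096/3121 D=3866624/2044255 H=3538944/1045535] → run A
t=7: vr[A=5120/3121 D=3866624/2044255 H=3538944/1045535] → run A
t=8: vr[A=6144/3121 D=3866624/2044255 H=3538944/1045535] → run D
t=9: vr[A=6144/3121 D=7062528/2044255 H=3538944/1045535] → run A
t=10: vr[D=7062528/2044255 H=3538944/1045535] → run H
t=11: vr[D=7062528/2044255 H=6734848/1045535] → run D
t=12: vr[H=6734848/1045535] → run H
t=13: (idle)
t=14: (idle)

completion order = A, D, H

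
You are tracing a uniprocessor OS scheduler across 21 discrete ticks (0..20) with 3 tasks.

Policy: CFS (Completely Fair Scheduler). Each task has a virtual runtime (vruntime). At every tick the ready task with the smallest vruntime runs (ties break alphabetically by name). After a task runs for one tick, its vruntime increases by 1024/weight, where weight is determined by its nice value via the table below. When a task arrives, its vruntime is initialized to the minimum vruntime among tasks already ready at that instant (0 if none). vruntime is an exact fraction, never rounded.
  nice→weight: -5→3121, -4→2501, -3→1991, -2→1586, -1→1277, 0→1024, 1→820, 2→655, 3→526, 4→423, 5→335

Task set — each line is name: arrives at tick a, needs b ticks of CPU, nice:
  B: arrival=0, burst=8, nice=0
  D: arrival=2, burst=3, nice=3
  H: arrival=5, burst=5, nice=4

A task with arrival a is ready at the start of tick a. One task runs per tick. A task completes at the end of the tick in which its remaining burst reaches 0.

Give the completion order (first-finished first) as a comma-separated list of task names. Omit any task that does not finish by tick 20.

completion order = D, B, H

t=0: vr[B=0] → run B
t=1: vr[B=1] → run B
t=2: vr[B=2 D=2] → run B
t=3: vr[B=3 D=2] → run D
t=4: vr[B=3 D=1038/263] → run B
t=5: vr[B=4 D=1038/263 H=1038/263] → run D
t=6: vr[B=4 D=1550/263 H=1038/263] → run H
t=7: vr[B=4 D=1550/263 H=708386/111249] → run B
t=8: vr[B=5 D=1550/263 H=708386/111249] → run B
t=9: vr[B=6 D=1550/263 H=708386/111249] → run D
t=10: vr[B=6 H=708386/111249] → run B
t=11: vr[B=7 H=708386/111249] → run H
t=12: vr[B=7 H=977698/111249] → run B
t=13: vr[H=977698/111249] → run H
t=14: vr[H=415670/37083] → run H
t=15: vr[H=1516322/111249] → run H
t=16: (idle)
t=17: (idle)
t=18: (idle)
t=19: (idle)
t=20: (idle)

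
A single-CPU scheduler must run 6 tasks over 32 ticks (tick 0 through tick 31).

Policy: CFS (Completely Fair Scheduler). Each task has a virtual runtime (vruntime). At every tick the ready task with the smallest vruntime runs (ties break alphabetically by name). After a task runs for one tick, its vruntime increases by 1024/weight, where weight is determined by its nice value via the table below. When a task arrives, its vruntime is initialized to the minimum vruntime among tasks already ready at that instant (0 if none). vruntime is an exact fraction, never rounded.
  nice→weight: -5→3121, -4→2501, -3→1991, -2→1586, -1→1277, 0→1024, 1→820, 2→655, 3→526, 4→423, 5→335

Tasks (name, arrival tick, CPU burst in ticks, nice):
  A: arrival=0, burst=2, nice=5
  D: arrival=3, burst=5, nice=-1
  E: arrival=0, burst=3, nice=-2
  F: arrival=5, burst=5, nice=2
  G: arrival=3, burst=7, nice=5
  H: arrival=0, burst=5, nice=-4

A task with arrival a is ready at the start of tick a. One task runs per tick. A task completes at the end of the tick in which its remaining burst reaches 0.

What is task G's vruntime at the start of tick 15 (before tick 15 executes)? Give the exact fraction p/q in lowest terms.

t=0: vr[A=0 E=0 H=0] → run A
t=1: vr[A=1024/335 E=0 H=0] → run E
t=2: vr[A=1024/335 E=512/793 H=0] → run H
t=3: vr[A=1024/335 D=1024/2501 E=512/793 G=1024/2501 H=1024/2501] → run D
t=4: vr[A=1024/335 D=3868672/3193777 E=512/793 G=1024/2501 H=1024/2501] → run G
t=5: vr[A=1024/335 D=3868672/3193777 E=512/793 F=1024/2501 G=2904064/837835 H=1024/2501] → run F
t=6: vr[A=1024/335 D=3868672/3193777 E=512/793 F=3231744/1638155 G=2904064/837835 H=1024/2501] → run H
t=7: vr[A=1024/335 D=3868672/3193777 E=512/793 F=3231744/1638155 G=2904064/837835 H=2048/2501] → run E
t=8: vr[A=1024/335 D=3868672/3193777 E=1024/793 F=3231744/1638155 G=2904064/837835 H=2048/2501] → run H
t=9: vr[A=1024/335 D=3868672/3193777 E=1024/793 F=3231744/1638155 G=2904064/837835 H=3072/2501] → run D
t=10: vr[A=1024/335 D=6429696/3193777 E=1024/793 F=3231744/1638155 G=2904064/837835 H=3072/2501] → run H
t=11: vr[A=1024/335 D=6429696/3193777 E=1024/793 F=3231744/1638155 G=2904064/837835 H=4096/2501] → run E
t=12: vr[A=1024/335 D=6429696/3193777 F=3231744/1638155 G=2904064/837835 H=4096/2501] → run H
t=13: vr[A=1024/335 D=6429696/3193777 F=3231744/1638155 G=2904064/837835] → run F
t=14: vr[A=1024/335 D=6429696/3193777 F=5792768/1638155 G=2904064/837835] → run D
t=15: vr[A=1024/335 D=8990720/3193777 F=5792768/1638155 G=2904064/837835] → run D
t=16: vr[A=1024/335 D=11551744/3193777 F=5792768/1638155 G=2904064/837835] → run A
t=17: vr[D=11551744/3193777 F=5792768/1638155 G=2904064/837835] → run G
t=18: vr[D=11551744/3193777 F=5792768/1638155 G=5465088/837835] → run F
t=19: vr[D=11551744/3193777 F=8353792/1638155 G=5465088/837835] → run D
t=20: vr[F=8353792/1638155 G=5465088/837835] → run F
t=21: vr[F=10914816/1638155 G=5465088/837835] → run G
t=22: vr[F=10914816/1638155 G=8026112/837835] → run F
t=23: vr[G=8026112/837835] → run G
t=24: vr[G=10587136/837835] → run G
t=25: vr[G=2629632/167567] → run G
t=26: vr[G=15709184/837835] → run G
t=27: (idle)
t=28: (idle)
t=29: (idle)
t=30: (idle)
t=31: (idle)

vruntime(G, start of tick 15) = 2904064/837835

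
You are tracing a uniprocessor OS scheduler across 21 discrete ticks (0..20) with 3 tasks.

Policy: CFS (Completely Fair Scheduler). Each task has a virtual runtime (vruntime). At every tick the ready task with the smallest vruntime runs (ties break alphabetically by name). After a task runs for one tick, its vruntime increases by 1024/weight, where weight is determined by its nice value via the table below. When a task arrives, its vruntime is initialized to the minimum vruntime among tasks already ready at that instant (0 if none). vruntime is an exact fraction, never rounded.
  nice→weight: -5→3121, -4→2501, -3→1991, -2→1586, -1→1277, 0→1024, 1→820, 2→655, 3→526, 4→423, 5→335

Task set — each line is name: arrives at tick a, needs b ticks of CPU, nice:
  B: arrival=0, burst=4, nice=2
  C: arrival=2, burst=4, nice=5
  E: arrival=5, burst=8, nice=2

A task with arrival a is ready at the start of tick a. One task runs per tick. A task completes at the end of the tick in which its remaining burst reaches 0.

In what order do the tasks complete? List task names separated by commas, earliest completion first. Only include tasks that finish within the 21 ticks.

t=0: vr[B=0] → run B
t=1: vr[B=1024/655] → run B
t=2: vr[B=2048/655 C=2048/655] → run B
t=3: vr[B=3072/655 C=2048/655] → run C
t=4: vr[B=3072/655 C=54272/8777] → run B
t=5: vr[C=54272/8777 E=54272/8777] → run C
t=6: vr[C=405504/43885 E=54272/8777] → run E
t=7: vr[C=405504/43885 E=339968/43885] → run E
t=8: vr[C=405504/43885 E=408576/43885] → run C
t=9: vr[C=539648/43885 E=408576/43885] → run E
t=10: vr[C=539648/43885 E=477184/43885] → run E
t=11: vr[C=539648/43885 E=545792/43885] → run C
t=12: vr[E=545792/43885] → run E
t=13: vr[E=122880/8777] → run E
t=14: vr[E=683008/43885] → run E
t=15: vr[E=751616/43885] → run E
t=16: (idle)
t=17: (idle)
t=18: (idle)
t=19: (idle)
t=20: (idle)

completion order = B, C, E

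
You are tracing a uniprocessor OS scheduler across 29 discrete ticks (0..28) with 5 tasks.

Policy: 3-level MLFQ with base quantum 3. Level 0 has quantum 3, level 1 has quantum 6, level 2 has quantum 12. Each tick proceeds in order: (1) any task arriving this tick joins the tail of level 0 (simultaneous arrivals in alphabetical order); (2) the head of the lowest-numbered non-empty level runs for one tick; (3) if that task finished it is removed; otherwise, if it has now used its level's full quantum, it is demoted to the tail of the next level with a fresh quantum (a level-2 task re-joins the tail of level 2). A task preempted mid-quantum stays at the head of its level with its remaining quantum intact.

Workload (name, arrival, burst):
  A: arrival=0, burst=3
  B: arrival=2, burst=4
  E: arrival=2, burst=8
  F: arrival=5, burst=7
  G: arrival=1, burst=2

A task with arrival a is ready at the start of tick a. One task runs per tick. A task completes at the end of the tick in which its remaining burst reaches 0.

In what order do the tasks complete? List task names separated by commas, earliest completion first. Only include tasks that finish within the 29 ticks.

completion order = A, G, B, E, F

t=0: L0/L1/L2 = A/-/- → run A
t=1: L0/L1/L2 = AG/-/- → run A
t=2: L0/L1/L2 = AGBE/-/- → run A
t=3: L0/L1/L2 = GBE/-/- → run G
t=4: L0/L1/L2 = GBE/-/- → run G
t=5: L0/L1/L2 = BEF/-/- → run B
t=6: L0/L1/L2 = BEF/-/- → run B
t=7: L0/L1/L2 = BEF/-/- → run B
t=8: L0/L1/L2 = EF/B/- → run E
t=9: L0/L1/L2 = EF/B/- → run E
t=10: L0/L1/L2 = EF/B/- → run E
t=11: L0/L1/L2 = F/BE/- → run F
t=12: L0/L1/L2 = F/BE/- → run F
t=13: L0/L1/L2 = F/BE/- → run F
t=14: L0/L1/L2 = -/BEF/- → run B
t=15: L0/L1/L2 = -/EF/- → run E
t=16: L0/L1/L2 = -/EF/- → run E
t=17: L0/L1/L2 = -/EF/- → run E
t=18: L0/L1/L2 = -/EF/- → run E
t=19: L0/L1/L2 = -/EF/- → run E
t=20: L0/L1/L2 = -/F/- → run F
t=21: L0/L1/L2 = -/F/- → run F
t=22: L0/L1/L2 = -/F/- → run F
t=23: L0/L1/L2 = -/F/- → run F
t=24: (idle)
t=25: (idle)
t=26: (idle)
t=27: (idle)
t=28: (idle)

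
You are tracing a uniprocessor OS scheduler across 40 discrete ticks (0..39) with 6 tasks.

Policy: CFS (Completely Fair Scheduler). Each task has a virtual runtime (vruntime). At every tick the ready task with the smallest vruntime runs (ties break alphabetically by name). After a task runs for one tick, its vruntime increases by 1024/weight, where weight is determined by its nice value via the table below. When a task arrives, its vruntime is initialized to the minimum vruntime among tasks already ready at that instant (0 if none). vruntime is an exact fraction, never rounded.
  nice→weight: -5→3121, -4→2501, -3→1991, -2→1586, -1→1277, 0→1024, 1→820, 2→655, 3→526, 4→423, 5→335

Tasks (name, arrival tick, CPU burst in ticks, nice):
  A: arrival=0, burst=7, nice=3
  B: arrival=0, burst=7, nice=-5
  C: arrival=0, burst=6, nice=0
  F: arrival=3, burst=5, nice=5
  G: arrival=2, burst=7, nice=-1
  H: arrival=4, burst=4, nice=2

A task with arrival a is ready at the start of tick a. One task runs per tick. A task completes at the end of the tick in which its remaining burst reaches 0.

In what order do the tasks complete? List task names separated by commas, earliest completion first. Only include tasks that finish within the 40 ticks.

t=0: vr[A=0 B=0 C=0] → run A
t=1: vr[A=512/263 B=0 C=0] → run B
t=2: vr[A=512/263 B=1024/3121 C=0 G=0] → run C
t=3: vr[A=512/263 B=1024/3121 C=1 F=0 G=0] → run F
t=4: vr[A=512/263 B=1024/3121 C=1 F=1024/335 G=0 H=0] → run G
t=5: vr[A=512/263 B=1024/3121 C=1 F=1024/335 G=1024/1277 H=0] → run H
t=6: vr[A=512/263 B=1024/3121 C=1 F=1024/335 G=1024/1277 H=1024/655] → run B
t=7: vr[A=512/263 B=2048/3121 C=1 F=1024/335 G=1024/1277 H=1024/655] → run B
t=8: vr[A=512/263 B=3072/3121 C=1 F=1024/335 G=1024/1277 H=1024/655] → run G
t=9: vr[A=512/263 B=3072/3121 C=1 F=1024/335 G=2048/1277 H=1024/655] → run B
t=10: vr[A=512/263 B=4096/3121 C=1 F=1024/335 G=2048/1277 H=1024/655] → run C
t=11: vr[A=512/263 B=4096/3121 C=2 F=1024/335 G=2048/1277 H=1024/655] → run B
t=12: vr[A=512/263 B=5120/3121 C=2 F=1024/335 G=2048/1277 H=1024/655] → run H
t=13: vr[A=512/263 B=5120/3121 C=2 F=1024/335 G=2048/1277 H=2048/655] → run G
t=14: vr[A=512/263 B=5120/3121 C=2 F=1024/335 G=3072/1277 H=2048/655] → run B
t=15: vr[A=512/263 B=6144/3121 C=2 F=1024/335 G=3072/1277 H=2048/655] → run A
t=16: vr[A=1024/263 B=6144/3121 C=2 F=1024/335 G=3072/1277 H=2048/655] → run B
t=17: vr[A=1024/263 C=2 F=1024/335 G=3072/1277 H=2048/655] → run C
t=18: vr[A=1024/263 C=3 F=1024/335 G=3072/1277 H=2048/655] → run G
t=19: vr[A=1024/263 C=3 F=1024/335 G=4096/1277 H=2048/655] → run C
t=20: vr[A=1024/263 C=4 F=1024/335 G=4096/1277 H=2048/655] → run F
t=21: vr[A=1024/263 C=4 F=2048/335 G=4096/1277 H=2048/655] → run H
t=22: vr[A=1024/263 C=4 F=2048/335 G=4096/1277 H=3072/655] → run G
t=23: vr[A=1024/263 C=4 F=2048/335 G=5120/1277 H=3072/655] → run A
t=24: vr[A=1536/263 C=4 F=2048/335 G=5120/1277 H=3072/655] → run C
t=25: vr[A=1536/263 C=5 F=2048/335 G=5120/1277 H=3072/655] → run G
t=26: vr[A=1536/263 C=5 F=2048/335 G=6144/1277 H=3072/655] → run H
t=27: vr[A=1536/263 C=5 F=2048/335 G=6144/1277] → run G
t=28: vr[A=1536/263 C=5 F=2048/335] → run C
t=29: vr[A=1536/263 F=2048/335] → run A
t=30: vr[A=2048/263 F=2048/335] → run F
t=31: vr[A=2048/263 F=3072/335] → run A
t=32: vr[A=2560/263 F=3072/335] → run F
t=33: vr[A=2560/263 F=4096/335] → run A
t=34: vr[A=3072/263 F=4096/335] → run A
t=35: vr[F=4096/335] → run F
t=36: (idle)
t=37: (idle)
t=38: (idle)
t=39: (idle)

completion order = B, H, G, C, A, F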